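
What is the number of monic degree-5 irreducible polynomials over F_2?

6

x^(2^5) − x is the product of all monic irreducibles of degree dividing 5; Möbius inversion gives N = (1/5) Σ μ(5/d)·2^d.
Divisors of 5: 1, 5; μ(5/d) for each: -1, 1.
Σ = − 2^1 + 2^5 = 30.
N = 30/5 = 6.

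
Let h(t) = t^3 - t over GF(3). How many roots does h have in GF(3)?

3

Evaluate at each of the 3 elements of GF(3):
h(0) = 0 → root; h(1) = 0 → root; h(2) = 0 → root.
Roots: {0, 1, 2}.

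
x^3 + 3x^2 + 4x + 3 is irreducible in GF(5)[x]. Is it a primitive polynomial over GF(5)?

Yes

Write f(x) = x^3 + 3x^2 + 4x + 3.
|GF(5^3)^×| = 5^3 − 1 = 124. Prime factorization: 124 = 2^2·31.
f is primitive ⇔ x has order 124 in GF(5)[x]/(f), i.e. x^(124/q) ≠ 1 for each prime q | 124.
x^(62) mod f = 4.
x^(4) mod f = 4x + 4.
None equal 1, so x has full order 124; f is primitive.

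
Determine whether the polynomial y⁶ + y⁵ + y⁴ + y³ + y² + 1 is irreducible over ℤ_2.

Write P(y) = y⁶ + y⁵ + y⁴ + y³ + y² + 1.
Check for roots in ℤ_2: P(0) = 1; P(1) = 0 → root.
P(1) = 0, so (y − 1) divides P(y); P is reducible.

No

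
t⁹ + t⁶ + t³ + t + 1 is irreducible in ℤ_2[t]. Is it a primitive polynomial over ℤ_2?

No

Write f(t) = t⁹ + t⁶ + t³ + t + 1.
|GF(2^9)^×| = 2^9 − 1 = 511. Prime factorization: 511 = 7·73.
f is primitive ⇔ t has order 511 in GF(2)[t]/(f), i.e. t^(511/q) ≠ 1 for each prime q | 511.
t^(73) mod f = 1
t^(7) mod f = t⁷.
Since t^(73) = 1, the order of t divides 73 < 511; not primitive.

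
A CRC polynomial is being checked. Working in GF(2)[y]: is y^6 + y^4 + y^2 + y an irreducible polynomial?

No

Write f(y) = y^6 + y^4 + y^2 + y.
Check for roots in GF(2): f(0) = 0 → root; f(1) = 0 → root.
f(0) = 0, so (y) divides f(y); f is reducible.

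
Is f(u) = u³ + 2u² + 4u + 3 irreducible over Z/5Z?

Check for roots in Z/5Z: f(0) = 3; f(1) = 0 → root; f(2) = 2; f(3) = 0 → root; f(4) = 0 → root.
f(1) = 0, so (u − 1) divides f(u); f is reducible.

No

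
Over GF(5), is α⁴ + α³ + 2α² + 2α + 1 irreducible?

Yes

Write P(α) = α⁴ + α³ + 2α² + 2α + 1.
Check for roots in GF(5): P(0) = 1; P(1) = 2; P(2) = 2; P(3) = 3; P(4) = 1.
No roots, so no linear factors.
Degree-2 irreducible divisors: test the 10 monic irreducibles of degree 2 over GF(5).
None of them divide P (all give nonzero remainder).
No irreducible factor of degree ≤ 2 exists, so P is irreducible over GF(5).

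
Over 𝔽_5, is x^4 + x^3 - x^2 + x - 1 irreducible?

Write P(x) = x^4 + x^3 - x^2 + x - 1.
Check for roots in 𝔽_5: P(0) = 4; P(1) = 1; P(2) = 1; P(3) = 1; P(4) = 2.
No roots, so no linear factors.
Degree-2 irreducible divisors: test the 10 monic irreducibles of degree 2 over GF(5).
None of them divide P (all give nonzero remainder).
No irreducible factor of degree ≤ 2 exists, so P is irreducible over GF(5).

Yes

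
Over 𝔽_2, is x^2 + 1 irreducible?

No

Write h(x) = x^2 + 1.
Check for roots in 𝔽_2: h(0) = 1; h(1) = 0 → root.
h(1) = 0, so (x − 1) divides h(x); h is reducible.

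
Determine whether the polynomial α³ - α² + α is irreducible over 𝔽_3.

No

Write f(α) = α³ - α² + α.
Check for roots in 𝔽_3: f(0) = 0 → root; f(1) = 1; f(2) = 0 → root.
f(0) = 0, so (α) divides f(α); f is reducible.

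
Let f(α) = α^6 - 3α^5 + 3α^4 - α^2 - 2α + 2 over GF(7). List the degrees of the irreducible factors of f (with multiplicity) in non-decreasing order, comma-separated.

1, 1, 2, 2

Linear factors from roots: (α - 1), (α + 2).
Complete factorization: f(α) = (α + 2)·(α - 1)·(α^2 - 2α + 2)·(α^2 - 2α + 3).
Factor degrees with multiplicity: 1 + 1 + 2 + 2 = 6.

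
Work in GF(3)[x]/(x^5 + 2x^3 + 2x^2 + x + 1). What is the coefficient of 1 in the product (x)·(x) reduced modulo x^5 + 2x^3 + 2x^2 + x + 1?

Multiply in GF(3)[x]: (x)·(x) = x^2.
Reduced: x^2.

0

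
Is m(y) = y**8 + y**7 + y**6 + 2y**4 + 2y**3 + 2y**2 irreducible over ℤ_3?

Check for roots in ℤ_3: m(0) = 0 → root; m(1) = 0 → root; m(2) = 0 → root.
m(0) = 0, so (y) divides m(y); m is reducible.

No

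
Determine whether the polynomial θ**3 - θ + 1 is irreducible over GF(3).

Yes

Write P(θ) = θ**3 - θ + 1.
Check for roots in GF(3): P(0) = 1; P(1) = 1; P(2) = 1.
No roots. A degree-3 polynomial over a field with no linear factor is irreducible.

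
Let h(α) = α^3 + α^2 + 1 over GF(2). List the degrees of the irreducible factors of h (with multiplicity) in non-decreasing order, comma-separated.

3

Roots in GF(2): h(0) = 1; h(1) = 1.
Complete factorization: h(α) = (α^3 + α^2 + 1).
Factor degrees with multiplicity: 3 = 3.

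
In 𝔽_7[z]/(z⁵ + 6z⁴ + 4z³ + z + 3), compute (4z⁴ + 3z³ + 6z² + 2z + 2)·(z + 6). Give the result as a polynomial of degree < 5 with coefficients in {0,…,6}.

Multiply in 𝔽_7[z]: (4z⁴ + 3z³ + 6z² + 2z + 2)·(z + 6) = 4z⁵ + 6z⁴ + 3z³ + 3z² + 5.
Reduce using z⁵ ≡ z⁴ + 3z³ + 6z + 4 (mod z⁵ + 6z⁴ + 4z³ + z + 3).
Reduced: 3z⁴ + z³ + 3z² + 3z.

3z^4 + z^3 + 3z^2 + 3z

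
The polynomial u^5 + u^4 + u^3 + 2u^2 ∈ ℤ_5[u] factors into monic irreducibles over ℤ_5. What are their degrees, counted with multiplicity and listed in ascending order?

1, 1, 1, 2

Write f(u) = u^5 + u^4 + u^3 + 2u^2.
Roots in ℤ_5: f(0) = 0 → root; f(1) = 0 → root; f(2) = 4; f(3) = 4; f(4) = 1.
Linear factors from roots: (u), (u - 1).
Complete factorization: f(u) = (u - 1)·(u)^2·(u^2 + 2u - 2).
Factor degrees with multiplicity: 1 + 1 + 1 + 2 = 5.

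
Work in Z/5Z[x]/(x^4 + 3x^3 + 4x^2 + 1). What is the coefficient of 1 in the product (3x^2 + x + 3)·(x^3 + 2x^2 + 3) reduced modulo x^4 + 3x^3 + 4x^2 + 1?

1

Multiply in Z/5Z[x]: (3x^2 + x + 3)·(x^3 + 2x^2 + 3) = 3x^5 + 2x^4 + 3x + 4.
Reduce using x^4 ≡ 2x^3 + x^2 + 4 (mod x^4 + 3x^3 + 4x^2 + 1).
Reduced: 4x^3 + 3x^2 + 1.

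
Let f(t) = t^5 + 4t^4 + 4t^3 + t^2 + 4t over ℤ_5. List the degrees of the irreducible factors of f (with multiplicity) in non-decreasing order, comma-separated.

1, 1, 3

Roots in ℤ_5: f(0) = 0 → root; f(1) = 4; f(2) = 0 → root; f(3) = 1; f(4) = 1.
Linear factors from roots: (t), (t + 3).
Complete factorization: f(t) = (t)·(t + 3)·(t^3 + t^2 + t + 3).
Factor degrees with multiplicity: 1 + 1 + 3 = 5.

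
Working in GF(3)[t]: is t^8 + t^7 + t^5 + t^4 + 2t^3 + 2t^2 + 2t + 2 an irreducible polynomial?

Write f(t) = t^8 + t^7 + t^5 + t^4 + 2t^3 + 2t^2 + 2t + 2.
Check for roots in GF(3): f(0) = 2; f(1) = 0 → root; f(2) = 0 → root.
f(1) = 0, so (t − 1) divides f(t); f is reducible.

No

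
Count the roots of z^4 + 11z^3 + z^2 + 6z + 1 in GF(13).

4

Write g(z) = z^4 + 11z^3 + z^2 + 6z + 1.
Evaluate at each of the 13 elements of GF(13):
g(0) = 1; g(1) = 7; g(2) = 4; g(3) = 3; g(4) = 0 → root; g(5) = 2; g(6) = 1; g(7) = 0 → root; g(8) = 0 → root; g(9) = 0 → root; g(10) = 10; g(11) = 12; g(12) = 12.
Roots: {4, 7, 8, 9}.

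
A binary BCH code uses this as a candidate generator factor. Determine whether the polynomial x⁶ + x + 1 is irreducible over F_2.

Yes

Write P(x) = x⁶ + x + 1.
Check for roots in F_2: P(0) = 1; P(1) = 1.
No roots, so no linear factors.
Monic irreducibles of degree 2 over GF(2): x² + x + 1.
None of them divide P (all give nonzero remainder).
Monic irreducibles of degree 3 over GF(2): x³ + x + 1, x³ + x² + 1.
None of them divide P (all give nonzero remainder).
No irreducible factor of degree ≤ 3 exists, so P is irreducible over GF(2).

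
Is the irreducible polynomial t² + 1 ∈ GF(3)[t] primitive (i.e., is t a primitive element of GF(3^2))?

No

Write f(t) = t² + 1.
|GF(3^2)^×| = 3^2 − 1 = 8. Prime factorization: 8 = 2^3.
f is primitive ⇔ t has order 8 in GF(3)[t]/(f), i.e. t^(8/q) ≠ 1 for each prime q | 8.
t^(4) mod f = 1
Since t^(4) = 1, the order of t divides 4 < 8; not primitive.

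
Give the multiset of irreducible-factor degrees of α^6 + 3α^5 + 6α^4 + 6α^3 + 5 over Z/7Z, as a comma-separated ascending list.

Write h(α) = α^6 + 3α^5 + 6α^4 + 6α^3 + 5.
Linear factors from roots: (α + 6), (α + 3), (α + 2).
Complete factorization: h(α) = (α + 2)·(α + 3)·(α + 6)^2·(α^2 + 2).
Factor degrees with multiplicity: 1 + 1 + 1 + 1 + 2 = 6.

1, 1, 1, 1, 2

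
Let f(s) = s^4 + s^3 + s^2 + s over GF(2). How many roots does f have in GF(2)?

2

Evaluate at each of the 2 elements of GF(2):
f(0) = 0 → root; f(1) = 0 → root.
Roots: {0, 1}.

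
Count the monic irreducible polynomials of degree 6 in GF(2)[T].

The number of monic irreducibles of degree 6 over GF(2) is (1/6)·Σ_{d∣6} μ(6/d) 2^d.
Divisors of 6: 1, 2, 3, 6; μ(6/d) for each: 1, -1, -1, 1.
Σ = 2^1 − 2^2 − 2^3 + 2^6 = 54.
N = 54/6 = 9.

9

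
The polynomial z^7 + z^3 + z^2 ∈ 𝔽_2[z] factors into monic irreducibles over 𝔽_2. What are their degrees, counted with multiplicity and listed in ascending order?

1, 1, 2, 3

Write h(z) = z^7 + z^3 + z^2.
Roots in 𝔽_2: h(0) = 0 → root; h(1) = 1.
Linear factors from roots: (z).
Complete factorization: h(z) = (z)^2·(z^2 + z + 1)·(z^3 + z^2 + 1).
Factor degrees with multiplicity: 1 + 1 + 2 + 3 = 7.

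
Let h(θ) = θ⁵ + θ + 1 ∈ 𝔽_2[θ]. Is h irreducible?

No

Check for roots in 𝔽_2: h(0) = 1; h(1) = 1.
No roots, so no linear factors.
Monic irreducibles of degree 2 over GF(2): θ² + θ + 1.
θ² + θ + 1 divides h: h(θ) = (θ² + θ + 1)·(θ³ + θ² + 1).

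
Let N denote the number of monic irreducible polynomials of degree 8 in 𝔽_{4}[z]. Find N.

8160

Gauss's count: N_{4}(8) = (1/8) Σ_{d|8} μ(8/d)·4^d.
Divisors of 8: 1, 2, 4, 8; μ(8/d) for each: 0, 0, -1, 1.
Σ = − 4^4 + 4^8 = 65280.
N = 65280/8 = 8160.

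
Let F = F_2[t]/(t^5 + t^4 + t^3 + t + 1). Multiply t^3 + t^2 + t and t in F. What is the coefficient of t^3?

Multiply in F_2[t]: (t^3 + t^2 + t)·(t) = t^4 + t^3 + t^2.
Reduced: t^4 + t^3 + t^2.

1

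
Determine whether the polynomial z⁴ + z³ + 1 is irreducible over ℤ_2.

Write f(z) = z⁴ + z³ + 1.
Check for roots in ℤ_2: f(0) = 1; f(1) = 1.
No roots, so no linear factors.
Monic irreducibles of degree 2 over GF(2): z² + z + 1.
None of them divide f (all give nonzero remainder).
No irreducible factor of degree ≤ 2 exists, so f is irreducible over GF(2).

Yes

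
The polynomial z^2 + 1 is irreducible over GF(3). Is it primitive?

No

Write f(z) = z^2 + 1.
|GF(3^2)^×| = 3^2 − 1 = 8. Prime factorization: 8 = 2^3.
f is primitive ⇔ z has order 8 in GF(3)[z]/(f), i.e. z^(8/q) ≠ 1 for each prime q | 8.
z^(4) mod f = 1
Since z^(4) = 1, the order of z divides 4 < 8; not primitive.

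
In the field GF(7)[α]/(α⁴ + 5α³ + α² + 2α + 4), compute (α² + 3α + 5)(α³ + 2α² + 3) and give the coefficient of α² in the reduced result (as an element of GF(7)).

Multiply in GF(7)[α]: (α² + 3α + 5)·(α³ + 2α² + 3) = α⁵ + 5α⁴ + 4α³ + 6α² + 2α + 1.
Reduce using α⁴ ≡ 2α³ + 6α² + 5α + 3 (mod α⁴ + 5α³ + α² + 2α + 4).
Reduced: 3α³ + 4α² + 5α + 1.

4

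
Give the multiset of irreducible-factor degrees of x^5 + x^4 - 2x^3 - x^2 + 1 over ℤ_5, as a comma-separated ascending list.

Write h(x) = x^5 + x^4 - 2x^3 - x^2 + 1.
Roots in ℤ_5: h(0) = 1; h(1) = 0 → root; h(2) = 4; h(3) = 2; h(4) = 2.
Linear factors from roots: (x - 1).
Complete factorization: h(x) = (x - 1)·(x^2 + x + 2)^2.
Factor degrees with multiplicity: 1 + 2 + 2 = 5.

1, 2, 2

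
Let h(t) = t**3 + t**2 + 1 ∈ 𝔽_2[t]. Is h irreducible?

Check for roots in 𝔽_2: h(0) = 1; h(1) = 1.
No roots. A degree-3 polynomial over a field with no linear factor is irreducible.

Yes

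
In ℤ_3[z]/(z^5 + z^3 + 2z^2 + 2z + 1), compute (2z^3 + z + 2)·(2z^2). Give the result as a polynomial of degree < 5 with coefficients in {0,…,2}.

Multiply in ℤ_3[z]: (2z^3 + z + 2)·(2z^2) = z^5 + 2z^3 + z^2.
Reduce using z^5 ≡ 2z^3 + z^2 + z + 2 (mod z^5 + z^3 + 2z^2 + 2z + 1).
Reduced: z^3 + 2z^2 + z + 2.

z^3 + 2z^2 + z + 2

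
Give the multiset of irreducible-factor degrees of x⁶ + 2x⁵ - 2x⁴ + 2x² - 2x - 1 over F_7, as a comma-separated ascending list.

1, 1, 1, 1, 2

Write f(x) = x⁶ + 2x⁵ - 2x⁴ + 2x² - 2x - 1.
Linear factors from roots: (x - 1), (x - 3), (x + 2), (x + 1).
Complete factorization: f(x) = (x + 1)·(x + 2)·(x - 3)·(x - 1)·(x² + 3x + 1).
Factor degrees with multiplicity: 1 + 1 + 1 + 1 + 2 = 6.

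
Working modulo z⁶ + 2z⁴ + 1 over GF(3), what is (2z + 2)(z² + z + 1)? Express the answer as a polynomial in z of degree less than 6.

2z^3 + z^2 + z + 2

Multiply in GF(3)[z]: (2z + 2)·(z² + z + 1) = 2z³ + z² + z + 2.
Reduced: 2z³ + z² + z + 2.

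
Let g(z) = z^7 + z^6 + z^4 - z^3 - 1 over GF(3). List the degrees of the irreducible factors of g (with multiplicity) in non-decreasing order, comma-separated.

Roots in GF(3): g(0) = 2; g(1) = 1; g(2) = 1.
Complete factorization: g(z) = (z^7 + z^6 + z^4 - z^3 - 1).
Factor degrees with multiplicity: 7 = 7.

7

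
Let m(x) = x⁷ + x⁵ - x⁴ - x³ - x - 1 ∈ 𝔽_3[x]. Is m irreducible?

Yes

Check for roots in 𝔽_3: m(0) = 2; m(1) = 1; m(2) = 1.
No roots, so no linear factors.
Monic irreducibles of degree 2 over GF(3): x² + 1, x² + x - 1, x² - x - 1.
None of them divide m (all give nonzero remainder).
Degree-3 irreducible divisors: test the 8 monic irreducibles of degree 3 over GF(3).
None of them divide m (all give nonzero remainder).
No irreducible factor of degree ≤ 3 exists, so m is irreducible over GF(3).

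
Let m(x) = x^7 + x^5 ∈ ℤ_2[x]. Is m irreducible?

No

Check for roots in ℤ_2: m(0) = 0 → root; m(1) = 0 → root.
m(0) = 0, so (x) divides m(x); m is reducible.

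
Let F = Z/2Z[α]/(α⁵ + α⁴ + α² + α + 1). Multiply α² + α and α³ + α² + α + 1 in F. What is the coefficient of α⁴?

Multiply in Z/2Z[α]: (α² + α)·(α³ + α² + α + 1) = α⁵ + α.
Reduce using α⁵ ≡ α⁴ + α² + α + 1 (mod α⁵ + α⁴ + α² + α + 1).
Reduced: α⁴ + α² + 1.

1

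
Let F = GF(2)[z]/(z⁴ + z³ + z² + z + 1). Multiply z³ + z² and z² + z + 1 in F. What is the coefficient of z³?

Multiply in GF(2)[z]: (z³ + z²)·(z² + z + 1) = z⁵ + z².
Reduce using z⁴ ≡ z³ + z² + z + 1 (mod z⁴ + z³ + z² + z + 1).
Reduced: z² + 1.

0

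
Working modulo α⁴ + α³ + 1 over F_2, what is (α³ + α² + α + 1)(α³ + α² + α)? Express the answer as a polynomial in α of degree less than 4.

Multiply in F_2[α]: (α³ + α² + α + 1)·(α³ + α² + α) = α⁶ + α⁴ + α³ + α.
Reduce using α⁴ ≡ α³ + 1 (mod α⁴ + α³ + 1).
Reduced: α³ + α².

α^3 + α^2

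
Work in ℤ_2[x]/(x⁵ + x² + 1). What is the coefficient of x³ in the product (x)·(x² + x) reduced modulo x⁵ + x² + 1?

Multiply in ℤ_2[x]: (x)·(x² + x) = x³ + x².
Reduced: x³ + x².

1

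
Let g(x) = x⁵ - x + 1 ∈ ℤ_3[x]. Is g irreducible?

Yes

Check for roots in ℤ_3: g(0) = 1; g(1) = 1; g(2) = 1.
No roots, so no linear factors.
Monic irreducibles of degree 2 over GF(3): x² + 1, x² + x - 1, x² - x - 1.
None of them divide g (all give nonzero remainder).
No irreducible factor of degree ≤ 2 exists, so g is irreducible over GF(3).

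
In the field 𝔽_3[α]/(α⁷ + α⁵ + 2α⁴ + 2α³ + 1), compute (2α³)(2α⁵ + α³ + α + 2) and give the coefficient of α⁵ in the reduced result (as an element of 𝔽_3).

Multiply in 𝔽_3[α]: (2α³)·(2α⁵ + α³ + α + 2) = α⁸ + 2α⁶ + 2α⁴ + α³.
Reduce using α⁷ ≡ 2α⁵ + α⁴ + α³ + 2 (mod α⁷ + α⁵ + 2α⁴ + 2α³ + 1).
Reduced: α⁶ + α⁵ + α³ + 2α.

1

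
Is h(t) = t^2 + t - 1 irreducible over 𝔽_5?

No

Check for roots in 𝔽_5: h(0) = 4; h(1) = 1; h(2) = 0 → root; h(3) = 1; h(4) = 4.
h(2) = 0, so (t − 2) divides h(t); h is reducible.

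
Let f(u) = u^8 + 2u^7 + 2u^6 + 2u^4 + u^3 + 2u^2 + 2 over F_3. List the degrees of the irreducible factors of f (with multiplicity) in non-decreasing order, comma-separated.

1, 1, 1, 1, 1, 3

Roots in F_3: f(0) = 2; f(1) = 0 → root; f(2) = 0 → root.
Linear factors from roots: (u + 2), (u + 1).
Complete factorization: f(u) = (u + 2)·(u + 1)^4·(u^3 + 2u^2 + 1).
Factor degrees with multiplicity: 1 + 1 + 1 + 1 + 1 + 3 = 8.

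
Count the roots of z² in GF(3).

1

Write h(z) = z².
Evaluate at each of the 3 elements of GF(3):
h(0) = 0 → root; h(1) = 1; h(2) = 1.
Roots: {0}.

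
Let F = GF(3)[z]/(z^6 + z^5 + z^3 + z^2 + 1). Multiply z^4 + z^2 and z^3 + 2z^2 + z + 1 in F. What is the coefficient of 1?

2

Multiply in GF(3)[z]: (z^4 + z^2)·(z^3 + 2z^2 + z + 1) = z^7 + 2z^6 + 2z^5 + z^3 + z^2.
Reduce using z^6 ≡ 2z^5 + 2z^3 + 2z^2 + 2 (mod z^6 + z^5 + z^3 + z^2 + 1).
Reduced: z^5 + 2z^4 + 2z^3 + 2z + 2.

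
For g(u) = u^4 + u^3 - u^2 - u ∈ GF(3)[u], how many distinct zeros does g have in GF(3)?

Evaluate at each of the 3 elements of GF(3):
g(0) = 0 → root; g(1) = 0 → root; g(2) = 0 → root.
Roots: {0, 1, 2}.

3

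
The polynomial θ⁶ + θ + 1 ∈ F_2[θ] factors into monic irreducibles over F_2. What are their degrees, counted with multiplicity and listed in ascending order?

6

Write h(θ) = θ⁶ + θ + 1.
Roots in F_2: h(0) = 1; h(1) = 1.
Complete factorization: h(θ) = (θ⁶ + θ + 1).
Factor degrees with multiplicity: 6 = 6.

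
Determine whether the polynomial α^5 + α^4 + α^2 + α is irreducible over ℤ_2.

No

Write h(α) = α^5 + α^4 + α^2 + α.
Check for roots in ℤ_2: h(0) = 0 → root; h(1) = 0 → root.
h(0) = 0, so (α) divides h(α); h is reducible.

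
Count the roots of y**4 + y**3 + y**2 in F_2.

1

Write g(y) = y**4 + y**3 + y**2.
Evaluate at each of the 2 elements of F_2:
g(0) = 0 → root; g(1) = 1.
Roots: {0}.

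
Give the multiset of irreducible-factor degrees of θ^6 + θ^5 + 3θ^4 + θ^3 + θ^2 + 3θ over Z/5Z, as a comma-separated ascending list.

Write h(θ) = θ^6 + θ^5 + 3θ^4 + θ^3 + θ^2 + 3θ.
Roots in Z/5Z: h(0) = 0 → root; h(1) = 0 → root; h(2) = 2; h(3) = 0 → root; h(4) = 0 → root.
Linear factors from roots: (θ), (θ + 4), (θ + 2), (θ + 1).
Complete factorization: h(θ) = (θ)·(θ + 1)·(θ + 2)·(θ + 4)·(θ^2 + 4θ + 1).
Factor degrees with multiplicity: 1 + 1 + 1 + 1 + 2 = 6.

1, 1, 1, 1, 2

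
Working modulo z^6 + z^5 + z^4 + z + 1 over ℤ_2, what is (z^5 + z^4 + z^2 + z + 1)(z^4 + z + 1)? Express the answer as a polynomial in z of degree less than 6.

Multiply in ℤ_2[z]: (z^5 + z^4 + z^2 + z + 1)·(z^4 + z + 1) = z^9 + z^8 + z^5 + z^3 + 1.
Reduce using z^6 ≡ z^5 + z^4 + z + 1 (mod z^6 + z^5 + z^4 + z + 1).
Reduced: z^5 + z^2.

z^5 + z^2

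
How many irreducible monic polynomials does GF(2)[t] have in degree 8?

x^(2^8) − x is the product of all monic irreducibles of degree dividing 8; Möbius inversion gives N = (1/8) Σ μ(8/d)·2^d.
Divisors of 8: 1, 2, 4, 8; μ(8/d) for each: 0, 0, -1, 1.
Σ = − 2^4 + 2^8 = 240.
N = 240/8 = 30.

30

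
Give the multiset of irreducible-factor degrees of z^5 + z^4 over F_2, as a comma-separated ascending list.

1, 1, 1, 1, 1

Write g(z) = z^5 + z^4.
Roots in F_2: g(0) = 0 → root; g(1) = 0 → root.
Linear factors from roots: (z), (z + 1).
Complete factorization: g(z) = (z + 1)·(z)^4.
Factor degrees with multiplicity: 1 + 1 + 1 + 1 + 1 = 5.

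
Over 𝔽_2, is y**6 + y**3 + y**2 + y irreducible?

No

Write f(y) = y**6 + y**3 + y**2 + y.
Check for roots in 𝔽_2: f(0) = 0 → root; f(1) = 0 → root.
f(0) = 0, so (y) divides f(y); f is reducible.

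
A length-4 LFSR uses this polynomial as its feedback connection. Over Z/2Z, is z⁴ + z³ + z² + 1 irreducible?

No

Write P(z) = z⁴ + z³ + z² + 1.
Check for roots in Z/2Z: P(0) = 1; P(1) = 0 → root.
P(1) = 0, so (z − 1) divides P(z); P is reducible.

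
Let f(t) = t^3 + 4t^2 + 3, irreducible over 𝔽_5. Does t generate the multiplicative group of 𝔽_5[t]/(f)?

Yes

|GF(5^3)^×| = 5^3 − 1 = 124. Prime factorization: 124 = 2^2·31.
f is primitive ⇔ t has order 124 in GF(5)[t]/(f), i.e. t^(124/q) ≠ 1 for each prime q | 124.
t^(62) mod f = 4.
t^(4) mod f = t^2 + 2t + 2.
None equal 1, so t has full order 124; f is primitive.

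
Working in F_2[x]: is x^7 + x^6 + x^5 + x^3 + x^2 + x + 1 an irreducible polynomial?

Write g(x) = x^7 + x^6 + x^5 + x^3 + x^2 + x + 1.
Check for roots in F_2: g(0) = 1; g(1) = 1.
No roots, so no linear factors.
Monic irreducibles of degree 2 over GF(2): x^2 + x + 1.
None of them divide g (all give nonzero remainder).
Monic irreducibles of degree 3 over GF(2): x^3 + x + 1, x^3 + x^2 + 1.
None of them divide g (all give nonzero remainder).
No irreducible factor of degree ≤ 3 exists, so g is irreducible over GF(2).

Yes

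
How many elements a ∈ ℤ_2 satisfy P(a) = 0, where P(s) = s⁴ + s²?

Evaluate at each of the 2 elements of ℤ_2:
P(0) = 0 → root; P(1) = 0 → root.
Roots: {0, 1}.

2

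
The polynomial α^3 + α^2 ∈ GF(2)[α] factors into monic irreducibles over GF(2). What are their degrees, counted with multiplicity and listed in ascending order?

Write g(α) = α^3 + α^2.
Roots in GF(2): g(0) = 0 → root; g(1) = 0 → root.
Linear factors from roots: (α), (α + 1).
Complete factorization: g(α) = (α + 1)·(α)^2.
Factor degrees with multiplicity: 1 + 1 + 1 = 3.

1, 1, 1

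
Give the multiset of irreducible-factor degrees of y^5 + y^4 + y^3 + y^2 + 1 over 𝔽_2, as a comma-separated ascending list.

5

Write g(y) = y^5 + y^4 + y^3 + y^2 + 1.
Roots in 𝔽_2: g(0) = 1; g(1) = 1.
Complete factorization: g(y) = (y^5 + y^4 + y^3 + y^2 + 1).
Factor degrees with multiplicity: 5 = 5.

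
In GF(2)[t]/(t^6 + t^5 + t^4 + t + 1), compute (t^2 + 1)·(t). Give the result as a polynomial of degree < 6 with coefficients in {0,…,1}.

t^3 + t

Multiply in GF(2)[t]: (t^2 + 1)·(t) = t^3 + t.
Reduced: t^3 + t.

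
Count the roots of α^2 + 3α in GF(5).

Write h(α) = α^2 + 3α.
Evaluate at each of the 5 elements of GF(5):
h(0) = 0 → root; h(1) = 4; h(2) = 0 → root; h(3) = 3; h(4) = 3.
Roots: {0, 2}.

2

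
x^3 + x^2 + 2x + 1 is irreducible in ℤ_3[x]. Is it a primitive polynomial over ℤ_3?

Yes

Write f(x) = x^3 + x^2 + 2x + 1.
|GF(3^3)^×| = 3^3 − 1 = 26. Prime factorization: 26 = 2·13.
f is primitive ⇔ x has order 26 in GF(3)[x]/(f), i.e. x^(26/q) ≠ 1 for each prime q | 26.
x^(13) mod f = 2.
x^(2) mod f = x^2.
None equal 1, so x has full order 26; f is primitive.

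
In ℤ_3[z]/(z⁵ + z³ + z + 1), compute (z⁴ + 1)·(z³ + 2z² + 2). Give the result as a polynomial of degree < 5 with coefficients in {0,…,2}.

Multiply in ℤ_3[z]: (z⁴ + 1)·(z³ + 2z² + 2) = z⁷ + 2z⁶ + 2z⁴ + z³ + 2z² + 2.
Reduce using z⁵ ≡ 2z³ + 2z + 2 (mod z⁵ + z³ + z + 1).
Reduced: z³ + 2z² + 2z.

z^3 + 2z^2 + 2z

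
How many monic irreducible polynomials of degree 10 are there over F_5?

By the necklace-counting formula, N_5(10) = (1/10) Σ_{d|10} μ(10/d)·5^d.
Divisors of 10: 1, 2, 5, 10; μ(10/d) for each: 1, -1, -1, 1.
Σ = 5^1 − 5^2 − 5^5 + 5^10 = 9762480.
N = 9762480/10 = 976248.

976248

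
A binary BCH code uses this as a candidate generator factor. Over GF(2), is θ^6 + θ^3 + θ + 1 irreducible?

Write P(θ) = θ^6 + θ^3 + θ + 1.
Check for roots in GF(2): P(0) = 1; P(1) = 0 → root.
P(1) = 0, so (θ − 1) divides P(θ); P is reducible.

No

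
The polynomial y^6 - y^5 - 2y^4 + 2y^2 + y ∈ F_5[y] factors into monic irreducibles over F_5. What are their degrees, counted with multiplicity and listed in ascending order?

Write g(y) = y^6 - y^5 - 2y^4 + 2y^2 + y.
Roots in F_5: g(0) = 0 → root; g(1) = 1; g(2) = 0 → root; g(3) = 0 → root; g(4) = 1.
Linear factors from roots: (y), (y - 2), (y + 2).
Complete factorization: g(y) = (y)·(y - 2)·(y + 2)^2·(y^2 + 2y - 2).
Factor degrees with multiplicity: 1 + 1 + 1 + 1 + 2 = 6.

1, 1, 1, 1, 2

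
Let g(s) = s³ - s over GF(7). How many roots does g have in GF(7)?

3

Evaluate at each of the 7 elements of GF(7):
g(0) = 0 → root; g(1) = 0 → root; g(2) = 6; g(3) = 3; g(4) = 4; g(5) = 1; g(6) = 0 → root.
Roots: {0, 1, 6}.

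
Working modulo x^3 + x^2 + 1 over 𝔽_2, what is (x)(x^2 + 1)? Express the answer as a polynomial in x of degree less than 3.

x^2 + x + 1

Multiply in 𝔽_2[x]: (x)·(x^2 + 1) = x^3 + x.
Reduce using x^3 ≡ x^2 + 1 (mod x^3 + x^2 + 1).
Reduced: x^2 + x + 1.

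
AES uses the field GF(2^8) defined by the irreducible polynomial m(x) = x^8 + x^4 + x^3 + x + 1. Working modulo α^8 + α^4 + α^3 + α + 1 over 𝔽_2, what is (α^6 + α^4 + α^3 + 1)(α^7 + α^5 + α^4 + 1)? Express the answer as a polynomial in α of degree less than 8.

Multiply in 𝔽_2[α]: (α^6 + α^4 + α^3 + 1)·(α^7 + α^5 + α^4 + 1) = α^13 + α^9 + α^6 + α^5 + α^3 + 1.
Reduce using α^8 ≡ α^4 + α^3 + α + 1 (mod α^8 + α^4 + α^3 + α + 1).
Reduced: α^4 + α.

α^4 + α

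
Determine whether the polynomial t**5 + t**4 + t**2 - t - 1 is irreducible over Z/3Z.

Write f(t) = t**5 + t**4 + t**2 - t - 1.
Check for roots in Z/3Z: f(0) = 2; f(1) = 1; f(2) = 1.
No roots, so no linear factors.
Monic irreducibles of degree 2 over GF(3): t**2 + 1, t**2 + t - 1, t**2 - t - 1.
None of them divide f (all give nonzero remainder).
No irreducible factor of degree ≤ 2 exists, so f is irreducible over GF(3).

Yes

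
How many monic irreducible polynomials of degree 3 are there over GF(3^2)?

x^(9^3) − x is the product of all monic irreducibles of degree dividing 3; Möbius inversion gives N = (1/3) Σ μ(3/d)·9^d.
Divisors of 3: 1, 3; μ(3/d) for each: -1, 1.
Σ = − 9^1 + 9^3 = 720.
N = 720/3 = 240.

240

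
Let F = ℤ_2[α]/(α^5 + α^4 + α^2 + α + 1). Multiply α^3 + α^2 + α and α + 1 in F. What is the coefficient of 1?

Multiply in ℤ_2[α]: (α^3 + α^2 + α)·(α + 1) = α^4 + α.
Reduced: α^4 + α.

0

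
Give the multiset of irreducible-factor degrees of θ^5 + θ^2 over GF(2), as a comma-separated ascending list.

1, 1, 1, 2

Write f(θ) = θ^5 + θ^2.
Roots in GF(2): f(0) = 0 → root; f(1) = 0 → root.
Linear factors from roots: (θ), (θ + 1).
Complete factorization: f(θ) = (θ + 1)·(θ)^2·(θ^2 + θ + 1).
Factor degrees with multiplicity: 1 + 1 + 1 + 2 = 5.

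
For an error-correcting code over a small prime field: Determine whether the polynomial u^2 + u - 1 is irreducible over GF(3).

Yes

Write h(u) = u^2 + u - 1.
Check for roots in GF(3): h(0) = 2; h(1) = 1; h(2) = 2.
No roots. A degree-2 polynomial over a field with no linear factor is irreducible.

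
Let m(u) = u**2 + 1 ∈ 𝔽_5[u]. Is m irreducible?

No

Check for roots in 𝔽_5: m(0) = 1; m(1) = 2; m(2) = 0 → root; m(3) = 0 → root; m(4) = 2.
m(2) = 0, so (u − 2) divides m(u); m is reducible.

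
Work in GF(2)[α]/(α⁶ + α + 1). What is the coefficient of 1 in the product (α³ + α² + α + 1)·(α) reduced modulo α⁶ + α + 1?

0

Multiply in GF(2)[α]: (α³ + α² + α + 1)·(α) = α⁴ + α³ + α² + α.
Reduced: α⁴ + α³ + α² + α.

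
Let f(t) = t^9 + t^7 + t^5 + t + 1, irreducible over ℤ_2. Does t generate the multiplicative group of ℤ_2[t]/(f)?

Yes

|GF(2^9)^×| = 2^9 − 1 = 511. Prime factorization: 511 = 7·73.
f is primitive ⇔ t has order 511 in GF(2)[t]/(f), i.e. t^(511/q) ≠ 1 for each prime q | 511.
t^(73) mod f = t^3 + t.
t^(7) mod f = t^7.
None equal 1, so t has full order 511; f is primitive.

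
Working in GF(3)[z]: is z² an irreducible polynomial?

Write f(z) = z².
Check for roots in GF(3): f(0) = 0 → root; f(1) = 1; f(2) = 1.
f(0) = 0, so (z) divides f(z); f is reducible.

No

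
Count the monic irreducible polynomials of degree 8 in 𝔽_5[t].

x^(5^8) − x is the product of all monic irreducibles of degree dividing 8; Möbius inversion gives N = (1/8) Σ μ(8/d)·5^d.
Divisors of 8: 1, 2, 4, 8; μ(8/d) for each: 0, 0, -1, 1.
Σ = − 5^4 + 5^8 = 390000.
N = 390000/8 = 48750.

48750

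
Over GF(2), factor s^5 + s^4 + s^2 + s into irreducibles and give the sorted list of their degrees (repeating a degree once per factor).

Write g(s) = s^5 + s^4 + s^2 + s.
Roots in GF(2): g(0) = 0 → root; g(1) = 0 → root.
Linear factors from roots: (s), (s + 1).
Complete factorization: g(s) = (s)·(s + 1)^2·(s^2 + s + 1).
Factor degrees with multiplicity: 1 + 1 + 1 + 2 = 5.

1, 1, 1, 2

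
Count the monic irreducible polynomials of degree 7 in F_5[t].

11160

The number of monic irreducibles of degree 7 over GF(5) is (1/7)·Σ_{d∣7} μ(7/d) 5^d.
Divisors of 7: 1, 7; μ(7/d) for each: -1, 1.
Σ = − 5^1 + 5^7 = 78120.
N = 78120/7 = 11160.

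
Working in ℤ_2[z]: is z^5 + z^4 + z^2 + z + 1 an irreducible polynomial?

Yes

Write g(z) = z^5 + z^4 + z^2 + z + 1.
Check for roots in ℤ_2: g(0) = 1; g(1) = 1.
No roots, so no linear factors.
Monic irreducibles of degree 2 over GF(2): z^2 + z + 1.
None of them divide g (all give nonzero remainder).
No irreducible factor of degree ≤ 2 exists, so g is irreducible over GF(2).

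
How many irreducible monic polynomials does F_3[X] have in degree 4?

18

Gauss's count: N_{3}(4) = (1/4) Σ_{d|4} μ(4/d)·3^d.
Divisors of 4: 1, 2, 4; μ(4/d) for each: 0, -1, 1.
Σ = − 3^2 + 3^4 = 72.
N = 72/4 = 18.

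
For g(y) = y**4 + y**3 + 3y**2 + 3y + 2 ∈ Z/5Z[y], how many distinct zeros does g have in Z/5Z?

1

Evaluate at each of the 5 elements of Z/5Z:
g(0) = 2; g(1) = 0 → root; g(2) = 4; g(3) = 1; g(4) = 2.
Roots: {1}.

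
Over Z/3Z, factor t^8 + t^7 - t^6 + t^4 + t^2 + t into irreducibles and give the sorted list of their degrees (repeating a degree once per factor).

1, 1, 1, 2, 3

Write h(t) = t^8 + t^7 - t^6 + t^4 + t^2 + t.
Roots in Z/3Z: h(0) = 0 → root; h(1) = 1; h(2) = 0 → root.
Linear factors from roots: (t), (t + 1).
Complete factorization: h(t) = (t)·(t + 1)^2·(t^2 + t - 1)·(t^3 + t^2 - 1).
Factor degrees with multiplicity: 1 + 1 + 1 + 2 + 3 = 8.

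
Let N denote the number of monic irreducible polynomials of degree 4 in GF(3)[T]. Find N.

The number of monic irreducibles of degree 4 over GF(3) is (1/4)·Σ_{d∣4} μ(4/d) 3^d.
Divisors of 4: 1, 2, 4; μ(4/d) for each: 0, -1, 1.
Σ = − 3^2 + 3^4 = 72.
N = 72/4 = 18.

18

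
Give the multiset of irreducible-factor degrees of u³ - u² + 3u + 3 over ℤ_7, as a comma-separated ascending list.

1, 2

Write f(u) = u³ - u² + 3u + 3.
Linear factors from roots: (u + 3).
Complete factorization: f(u) = (u + 3)·(u² + 3u + 1).
Factor degrees with multiplicity: 1 + 2 = 3.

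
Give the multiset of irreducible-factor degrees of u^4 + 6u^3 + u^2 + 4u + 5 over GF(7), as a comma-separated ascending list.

Write f(u) = u^4 + 6u^3 + u^2 + 4u + 5.
Complete factorization: f(u) = (u^2 + 3u + 1)·(u^2 + 3u + 5).
Factor degrees with multiplicity: 2 + 2 = 4.

2, 2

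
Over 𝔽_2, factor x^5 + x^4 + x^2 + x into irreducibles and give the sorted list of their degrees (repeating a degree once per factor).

1, 1, 1, 2

Write h(x) = x^5 + x^4 + x^2 + x.
Roots in 𝔽_2: h(0) = 0 → root; h(1) = 0 → root.
Linear factors from roots: (x), (x + 1).
Complete factorization: h(x) = (x)·(x + 1)^2·(x^2 + x + 1).
Factor degrees with multiplicity: 1 + 1 + 1 + 2 = 5.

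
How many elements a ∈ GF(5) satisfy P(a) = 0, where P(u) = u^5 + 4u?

Evaluate at each of the 5 elements of GF(5):
P(0) = 0 → root; P(1) = 0 → root; P(2) = 0 → root; P(3) = 0 → root; P(4) = 0 → root.
Roots: {0, 1, 2, 3, 4}.

5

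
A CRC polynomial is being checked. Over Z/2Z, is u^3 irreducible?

No

Write h(u) = u^3.
Check for roots in Z/2Z: h(0) = 0 → root; h(1) = 1.
h(0) = 0, so (u) divides h(u); h is reducible.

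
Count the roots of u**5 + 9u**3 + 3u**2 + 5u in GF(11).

2

Write h(u) = u**5 + 9u**3 + 3u**2 + 5u.
Evaluate at each of the 11 elements of GF(11):
h(0) = 0 → root; h(1) = 7; h(2) = 5; h(3) = 0 → root; h(4) = 7; h(5) = 5; h(6) = 2; h(7) = 1; h(8) = 10; h(9) = 8; h(10) = 10.
Roots: {0, 3}.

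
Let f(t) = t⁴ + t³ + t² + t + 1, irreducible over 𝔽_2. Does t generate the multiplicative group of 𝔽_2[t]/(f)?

|GF(2^4)^×| = 2^4 − 1 = 15. Prime factorization: 15 = 3·5.
f is primitive ⇔ t has order 15 in GF(2)[t]/(f), i.e. t^(15/q) ≠ 1 for each prime q | 15.
t^(5) mod f = 1
t^(3) mod f = t³.
Since t^(5) = 1, the order of t divides 5 < 15; not primitive.

No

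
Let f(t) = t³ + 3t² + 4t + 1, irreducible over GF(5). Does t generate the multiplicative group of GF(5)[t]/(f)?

No

|GF(5^3)^×| = 5^3 − 1 = 124. Prime factorization: 124 = 2^2·31.
f is primitive ⇔ t has order 124 in GF(5)[t]/(f), i.e. t^(124/q) ≠ 1 for each prime q | 124.
t^(62) mod f = 1
t^(4) mod f = t + 3.
Since t^(62) = 1, the order of t divides 62 < 124; not primitive.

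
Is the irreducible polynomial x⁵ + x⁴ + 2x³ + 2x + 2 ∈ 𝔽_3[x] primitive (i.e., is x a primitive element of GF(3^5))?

No

Write f(x) = x⁵ + x⁴ + 2x³ + 2x + 2.
|GF(3^5)^×| = 3^5 − 1 = 242. Prime factorization: 242 = 2·11^2.
f is primitive ⇔ x has order 242 in GF(3)[x]/(f), i.e. x^(242/q) ≠ 1 for each prime q | 242.
x^(121) mod f = 1
x^(22) mod f = x⁴ + 2x.
Since x^(121) = 1, the order of x divides 121 < 242; not primitive.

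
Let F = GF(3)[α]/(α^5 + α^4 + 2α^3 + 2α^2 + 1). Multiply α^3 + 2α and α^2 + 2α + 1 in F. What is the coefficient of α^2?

2

Multiply in GF(3)[α]: (α^3 + 2α)·(α^2 + 2α + 1) = α^5 + 2α^4 + α^2 + 2α.
Reduce using α^5 ≡ 2α^4 + α^3 + α^2 + 2 (mod α^5 + α^4 + 2α^3 + 2α^2 + 1).
Reduced: α^4 + α^3 + 2α^2 + 2α + 2.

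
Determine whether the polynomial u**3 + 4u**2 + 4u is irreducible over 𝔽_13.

No

Write h(u) = u**3 + 4u**2 + 4u.
Check each element of 𝔽_13 for a root: h(0)=0, h(1)=9, h(2)=6, h(3)=10, h(4)=1, h(5)=11, h(6)=7, h(7)=8, h(8)=7, h(9)=10, h(10)=10, h(11)=0, h(12)=12.
h(0) = 0, so (u) divides h(u); h is reducible.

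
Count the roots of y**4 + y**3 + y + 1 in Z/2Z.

Write f(y) = y**4 + y**3 + y + 1.
Evaluate at each of the 2 elements of Z/2Z:
f(0) = 1; f(1) = 0 → root.
Roots: {1}.

1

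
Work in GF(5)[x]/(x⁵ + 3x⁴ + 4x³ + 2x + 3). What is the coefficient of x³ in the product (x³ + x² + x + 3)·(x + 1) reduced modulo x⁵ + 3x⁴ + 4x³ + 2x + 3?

2

Multiply in GF(5)[x]: (x³ + x² + x + 3)·(x + 1) = x⁴ + 2x³ + 2x² + 4x + 3.
Reduced: x⁴ + 2x³ + 2x² + 4x + 3.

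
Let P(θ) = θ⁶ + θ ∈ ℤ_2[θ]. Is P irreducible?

Check for roots in ℤ_2: P(0) = 0 → root; P(1) = 0 → root.
P(0) = 0, so (θ) divides P(θ); P is reducible.

No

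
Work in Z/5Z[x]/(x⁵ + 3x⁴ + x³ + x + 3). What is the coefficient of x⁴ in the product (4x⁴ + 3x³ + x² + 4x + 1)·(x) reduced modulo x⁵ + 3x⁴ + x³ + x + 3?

Multiply in Z/5Z[x]: (4x⁴ + 3x³ + x² + 4x + 1)·(x) = 4x⁵ + 3x⁴ + x³ + 4x² + x.
Reduce using x⁵ ≡ 2x⁴ + 4x³ + 4x + 2 (mod x⁵ + 3x⁴ + x³ + x + 3).
Reduced: x⁴ + 2x³ + 4x² + 2x + 3.

1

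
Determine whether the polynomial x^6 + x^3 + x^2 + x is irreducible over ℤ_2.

No

Write m(x) = x^6 + x^3 + x^2 + x.
Check for roots in ℤ_2: m(0) = 0 → root; m(1) = 0 → root.
m(0) = 0, so (x) divides m(x); m is reducible.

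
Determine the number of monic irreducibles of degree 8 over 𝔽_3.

The number of monic irreducibles of degree 8 over GF(3) is (1/8)·Σ_{d∣8} μ(8/d) 3^d.
Divisors of 8: 1, 2, 4, 8; μ(8/d) for each: 0, 0, -1, 1.
Σ = − 3^4 + 3^8 = 6480.
N = 6480/8 = 810.

810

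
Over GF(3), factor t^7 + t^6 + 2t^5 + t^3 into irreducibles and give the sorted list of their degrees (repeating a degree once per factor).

1, 1, 1, 1, 3

Write h(t) = t^7 + t^6 + 2t^5 + t^3.
Roots in GF(3): h(0) = 0 → root; h(1) = 2; h(2) = 0 → root.
Linear factors from roots: (t), (t + 1).
Complete factorization: h(t) = (t + 1)·(t)^3·(t^3 + 2t + 1).
Factor degrees with multiplicity: 1 + 1 + 1 + 1 + 3 = 7.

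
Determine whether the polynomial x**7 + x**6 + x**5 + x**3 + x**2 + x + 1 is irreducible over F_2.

Write P(x) = x**7 + x**6 + x**5 + x**3 + x**2 + x + 1.
Check for roots in F_2: P(0) = 1; P(1) = 1.
No roots, so no linear factors.
Monic irreducibles of degree 2 over GF(2): x**2 + x + 1.
None of them divide P (all give nonzero remainder).
Monic irreducibles of degree 3 over GF(2): x**3 + x + 1, x**3 + x**2 + 1.
None of them divide P (all give nonzero remainder).
No irreducible factor of degree ≤ 3 exists, so P is irreducible over GF(2).

Yes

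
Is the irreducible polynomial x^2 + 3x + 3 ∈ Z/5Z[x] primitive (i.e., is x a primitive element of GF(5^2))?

Write f(x) = x^2 + 3x + 3.
|GF(5^2)^×| = 5^2 − 1 = 24. Prime factorization: 24 = 2^3·3.
f is primitive ⇔ x has order 24 in GF(5)[x]/(f), i.e. x^(24/q) ≠ 1 for each prime q | 24.
x^(12) mod f = 4.
x^(8) mod f = x + 1.
None equal 1, so x has full order 24; f is primitive.

Yes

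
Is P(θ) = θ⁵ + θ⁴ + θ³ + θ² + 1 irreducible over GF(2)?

Check for roots in GF(2): P(0) = 1; P(1) = 1.
No roots, so no linear factors.
Monic irreducibles of degree 2 over GF(2): θ² + θ + 1.
None of them divide P (all give nonzero remainder).
No irreducible factor of degree ≤ 2 exists, so P is irreducible over GF(2).

Yes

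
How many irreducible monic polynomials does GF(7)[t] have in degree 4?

The number of monic irreducibles of degree 4 over GF(7) is (1/4)·Σ_{d∣4} μ(4/d) 7^d.
Divisors of 4: 1, 2, 4; μ(4/d) for each: 0, -1, 1.
Σ = − 7^2 + 7^4 = 2352.
N = 2352/4 = 588.

588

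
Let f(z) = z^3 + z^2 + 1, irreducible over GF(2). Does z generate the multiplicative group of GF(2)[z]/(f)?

|GF(2^3)^×| = 2^3 − 1 = 7. Prime factorization: 7 = 7.
f is primitive ⇔ z has order 7 in GF(2)[z]/(f), i.e. z^(7/q) ≠ 1 for each prime q | 7.
z^(1) mod f = z.
None equal 1, so z has full order 7; f is primitive.

Yes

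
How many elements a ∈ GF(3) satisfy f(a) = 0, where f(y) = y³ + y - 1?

1

Evaluate at each of the 3 elements of GF(3):
f(0) = 2; f(1) = 1; f(2) = 0 → root.
Roots: {2}.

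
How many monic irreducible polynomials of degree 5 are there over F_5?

624

x^(5^5) − x is the product of all monic irreducibles of degree dividing 5; Möbius inversion gives N = (1/5) Σ μ(5/d)·5^d.
Divisors of 5: 1, 5; μ(5/d) for each: -1, 1.
Σ = − 5^1 + 5^5 = 3120.
N = 3120/5 = 624.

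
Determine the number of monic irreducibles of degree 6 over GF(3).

The number of monic irreducibles of degree 6 over GF(3) is (1/6)·Σ_{d∣6} μ(6/d) 3^d.
Divisors of 6: 1, 2, 3, 6; μ(6/d) for each: 1, -1, -1, 1.
Σ = 3^1 − 3^2 − 3^3 + 3^6 = 696.
N = 696/6 = 116.

116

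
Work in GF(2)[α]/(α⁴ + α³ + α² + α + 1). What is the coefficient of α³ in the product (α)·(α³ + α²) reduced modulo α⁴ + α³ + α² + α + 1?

Multiply in GF(2)[α]: (α)·(α³ + α²) = α⁴ + α³.
Reduce using α⁴ ≡ α³ + α² + α + 1 (mod α⁴ + α³ + α² + α + 1).
Reduced: α² + α + 1.

0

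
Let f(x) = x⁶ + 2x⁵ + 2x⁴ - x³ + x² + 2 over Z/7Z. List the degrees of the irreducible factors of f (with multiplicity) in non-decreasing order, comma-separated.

1, 2, 3

Linear factors from roots: (x - 1).
Complete factorization: f(x) = (x - 1)·(x² + x - 1)·(x³ + 2x² - 3x + 2).
Factor degrees with multiplicity: 1 + 2 + 3 = 6.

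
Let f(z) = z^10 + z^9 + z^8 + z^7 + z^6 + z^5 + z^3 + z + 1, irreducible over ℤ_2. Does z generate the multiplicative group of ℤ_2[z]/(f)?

No

|GF(2^10)^×| = 2^10 − 1 = 1023. Prime factorization: 1023 = 3·11·31.
f is primitive ⇔ z has order 1023 in GF(2)[z]/(f), i.e. z^(1023/q) ≠ 1 for each prime q | 1023.
z^(341) mod f = 1
z^(93) mod f = z^8 + z^6 + z^2.
z^(33) mod f = z^6 + z^5 + z^4 + z^3 + z^2 + z.
Since z^(341) = 1, the order of z divides 341 < 1023; not primitive.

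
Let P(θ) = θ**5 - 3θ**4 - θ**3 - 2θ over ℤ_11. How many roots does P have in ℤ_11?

2

Evaluate at each of the 11 elements of ℤ_11:
P(0) = 0 → root; P(1) = 6; P(2) = 5; P(3) = 0 → root; P(4) = 8; P(5) = 4; P(6) = 8; P(7) = 7; P(8) = 9; P(9) = 9; P(10) = 10.
Roots: {0, 3}.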